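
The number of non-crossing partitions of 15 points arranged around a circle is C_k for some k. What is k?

The non-crossing partitions of [15] form a lattice of size C_15.

15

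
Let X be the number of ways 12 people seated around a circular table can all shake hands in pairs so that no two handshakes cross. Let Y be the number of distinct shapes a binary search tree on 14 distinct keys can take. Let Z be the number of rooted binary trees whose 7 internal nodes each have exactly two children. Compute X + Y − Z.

2674143

With 12 = 2·6 people, non-crossing handshake pairings are non-crossing perfect matchings on a circle, counted by C_6. So X = C_6 = 132.
Rooted binary trees with 14 nodes (each child slot possibly empty) number C_14. So Y = C_14 = 2674440.
The number of full binary trees on 7 internal nodes is the Catalan number C_7. So Z = C_7 = 429.
X + Y − Z = 132 + 2674440 − 429 = 2674143.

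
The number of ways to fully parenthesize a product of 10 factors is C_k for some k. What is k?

9

Ways to associate a product of 10 factors correspond to binary trees on 10 leaves, so the count is C_9.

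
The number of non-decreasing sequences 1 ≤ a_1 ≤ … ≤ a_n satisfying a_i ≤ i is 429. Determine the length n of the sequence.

7

Such sub-staircase sequences of length n are counted by C_n, and C_7 = 429.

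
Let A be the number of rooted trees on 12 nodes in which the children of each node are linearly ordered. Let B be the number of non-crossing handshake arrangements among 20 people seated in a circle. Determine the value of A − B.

41990

Rooted ordered (plane) trees on m nodes have m−1 edges and are counted by C_{m−1}; m = 12 gives C_11. So A = C_11 = 58786.
With 20 = 2·10 people, non-crossing handshake pairings are non-crossing perfect matchings on a circle, counted by C_10. So B = C_10 = 16796.
A − B = 58786 − 16796 = 41990.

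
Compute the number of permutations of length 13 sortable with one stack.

Stack-sortable permutations are exactly the 231-avoiding ones, counted by C_n; here n = 13.
C_13 = 742900.

742900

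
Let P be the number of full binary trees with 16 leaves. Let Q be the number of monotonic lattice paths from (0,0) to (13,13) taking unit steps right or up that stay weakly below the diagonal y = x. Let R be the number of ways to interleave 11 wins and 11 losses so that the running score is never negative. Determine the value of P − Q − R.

8893159

A full binary tree with L leaves has L−1 internal nodes and is counted by C_{L−1}; L = 16 gives C_15. So P = C_15 = 9694845.
Monotone paths in an n×n grid that stay weakly below the diagonal are counted by C_n; here n = 13. So Q = C_13 = 742900.
Ballot sequences with n votes each where one side never trails are Dyck words, counted by C_n; here n = 11. So R = C_11 = 58786.
P − Q − R = 9694845 − 742900 − 58786 = 8893159.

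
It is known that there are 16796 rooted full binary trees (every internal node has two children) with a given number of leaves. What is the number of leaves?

11

Full binary trees with L leaves are counted by C_{L−1}, and C_10 = 16796.
So the index is 10, and the number of leaves is 10 + 1 = 11.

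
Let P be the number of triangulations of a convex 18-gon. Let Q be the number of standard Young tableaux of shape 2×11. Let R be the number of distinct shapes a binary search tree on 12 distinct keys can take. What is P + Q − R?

A convex 18-gon is triangulated into 16 triangles, and the number of such triangulations is the Catalan number C_{18−2} = C_16. So P = C_16 = 35357670.
By the hook-length formula (or a Dyck-path bijection), SYT of shape 2×11 number C_11. So Q = C_11 = 58786.
Binary trees (left/right distinguished) on n nodes are counted by C_n; here n = 12. So R = C_12 = 208012.
P + Q − R = 35357670 + 58786 − 208012 = 35208444.

35208444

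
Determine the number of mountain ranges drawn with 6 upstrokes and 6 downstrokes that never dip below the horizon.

132

Paths of 6 up- and 6 down-steps that never dip below the axis are Dyck paths; their count is C_6.
C_6 = C(12,6)/7 = 924/7 = 132.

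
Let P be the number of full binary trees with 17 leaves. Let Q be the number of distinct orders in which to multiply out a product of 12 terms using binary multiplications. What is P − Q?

Full binary trees with 17 leaves have 17−1 = 16 internal nodes, so there are C_16 of them. So P = C_16 = 35357670.
Bracketing 12 factors into binary products is counted by C_{12−1} = C_11. So Q = C_11 = 58786.
P − Q = 35357670 − 58786 = 35298884.

35298884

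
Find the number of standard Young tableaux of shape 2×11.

By the hook-length formula (or a Dyck-path bijection), SYT of shape 2×11 number C_11.
C_11 = C_10 · 2(2·10+1)/(10+2) = 16796 · 42/12 = 58786.

58786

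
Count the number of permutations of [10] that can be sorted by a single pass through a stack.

Stack-sortable permutations are exactly the 231-avoiding ones, counted by C_n; here n = 10.
C_10 = C(20,10)/11 = 184756/11 = 16796.

16796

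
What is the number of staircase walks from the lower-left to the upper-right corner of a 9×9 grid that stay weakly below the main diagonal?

4862

Monotone paths in an n×n grid that stay weakly below the diagonal are counted by C_n; here n = 9.
C_9 = 4862.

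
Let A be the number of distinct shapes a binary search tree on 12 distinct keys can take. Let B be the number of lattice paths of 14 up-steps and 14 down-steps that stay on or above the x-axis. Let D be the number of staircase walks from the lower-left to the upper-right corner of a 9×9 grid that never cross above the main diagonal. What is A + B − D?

2877590

Binary trees (left/right distinguished) on n nodes are counted by C_n; here n = 12. So A = C_12 = 208012.
A Dyck path with 14 up-steps and 14 down-steps has semilength 14, so there are C_14 of them. So B = C_14 = 2674440.
Monotone paths in an n×n grid that stay weakly below the diagonal are counted by C_n; here n = 9. So D = C_9 = 4862.
A + B − D = 208012 + 2674440 − 4862 = 2877590.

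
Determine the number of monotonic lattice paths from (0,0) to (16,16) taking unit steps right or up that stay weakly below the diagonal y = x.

Monotone paths in an n×n grid that stay weakly below the diagonal are counted by C_n; here n = 16.
C_16 = C(32,16)/17 = 601080390/17 = 35357670.

35357670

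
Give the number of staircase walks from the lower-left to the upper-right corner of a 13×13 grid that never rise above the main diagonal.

742900

Sub-diagonal monotone paths from (0,0) to (13,13) biject with Dyck paths of semilength 13, giving C_13.
C_13 = C(26,13)/14 = 10400600/14 = 742900.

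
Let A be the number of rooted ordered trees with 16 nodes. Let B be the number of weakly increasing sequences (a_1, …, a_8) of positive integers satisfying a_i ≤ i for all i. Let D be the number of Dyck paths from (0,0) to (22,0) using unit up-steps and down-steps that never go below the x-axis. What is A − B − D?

A rooted plane tree on 16 nodes has 15 edges, and such trees are counted by C_15. So A = C_15 = 9694845.
Such sub-staircase sequences of length n are counted by C_n; here n = 8. So B = C_8 = 1430.
A Dyck path with 11 up-steps and 11 down-steps has semilength 11, so there are C_11 of them. So D = C_11 = 58786.
A − B − D = 9694845 − 1430 − 58786 = 9634629.

9634629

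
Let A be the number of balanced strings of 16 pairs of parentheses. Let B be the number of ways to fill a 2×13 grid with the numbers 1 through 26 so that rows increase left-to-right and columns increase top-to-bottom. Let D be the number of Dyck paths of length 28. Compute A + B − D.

33426130

With 16 pairs the number of balanced bracket strings is the Catalan number C_16. So A = C_16 = 35357670.
By the hook-length formula (or a Dyck-path bijection), SYT of shape 2×13 number C_13. So B = C_13 = 742900.
A Dyck path with 14 up-steps and 14 down-steps has semilength 14, so there are C_14 of them. So D = C_14 = 2674440.
A + B − D = 35357670 + 742900 − 2674440 = 33426130.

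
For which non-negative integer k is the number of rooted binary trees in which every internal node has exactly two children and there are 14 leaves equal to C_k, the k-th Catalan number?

A full binary tree with L leaves has L−1 internal nodes and is counted by C_{L−1}; L = 14 gives C_13.

13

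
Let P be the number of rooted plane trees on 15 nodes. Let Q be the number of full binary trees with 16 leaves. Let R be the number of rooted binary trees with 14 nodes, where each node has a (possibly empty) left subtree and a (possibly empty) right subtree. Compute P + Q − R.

9694845

Rooted ordered (plane) trees on m nodes have m−1 edges and are counted by C_{m−1}; m = 15 gives C_14. So P = C_14 = 2674440.
A full binary tree with L leaves has L−1 internal nodes and is counted by C_{L−1}; L = 16 gives C_15. So Q = C_15 = 9694845.
Binary trees (left/right distinguished) on n nodes are counted by C_n; here n = 14. So R = C_14 = 2674440.
P + Q − R = 2674440 + 9694845 − 2674440 = 9694845.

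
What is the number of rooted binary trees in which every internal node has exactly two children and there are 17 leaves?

Full binary trees with 17 leaves have 17−1 = 16 internal nodes, so there are C_16 of them.
C_16 = 35357670.

35357670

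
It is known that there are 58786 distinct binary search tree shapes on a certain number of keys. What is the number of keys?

11

Binary search tree shapes on n keys are counted by C_n, and C_11 = 58786.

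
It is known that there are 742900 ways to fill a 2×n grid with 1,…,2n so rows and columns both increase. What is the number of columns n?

Standard Young tableaux of shape 2×n are counted by C_n; 742900 = C_13.

13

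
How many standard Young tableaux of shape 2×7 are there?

Standard Young tableaux of shape 2×n are counted by C_n; here n = 7.
C_7 = 429.

429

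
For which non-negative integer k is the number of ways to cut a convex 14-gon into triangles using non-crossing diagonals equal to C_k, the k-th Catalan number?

12

The number of triangulations of a 14-gon is the Catalan number C_12 (index = sides − 2).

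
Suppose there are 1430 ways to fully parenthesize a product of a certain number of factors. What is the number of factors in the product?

Parenthesizations of m factors are counted by C_{m−1}. The Catalan number equal to 1430 is C_8.
So the index is 8, and the number of factors is 8 + 1 = 9.

9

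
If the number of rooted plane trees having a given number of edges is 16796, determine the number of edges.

10

Rooted ordered trees with n edges are counted by C_n, and C_10 = 16796.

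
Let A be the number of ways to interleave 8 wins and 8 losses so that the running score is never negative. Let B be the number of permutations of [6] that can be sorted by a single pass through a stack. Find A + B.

1562

Ballot sequences with n votes each where one side never trails are Dyck words, counted by C_n; here n = 8. So A = C_8 = 1430.
Stack-sortable permutations are exactly the 231-avoiding ones, counted by C_n; here n = 6. So B = C_6 = 132.
A + B = 1430 + 132 = 1562.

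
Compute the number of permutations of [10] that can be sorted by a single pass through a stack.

16796

By Knuth's characterisation, the stack-sortable permutations of length 10 are the 231-avoiders, numbering C_10.
C_10 = C(20,10)/11 = 184756/11 = 16796.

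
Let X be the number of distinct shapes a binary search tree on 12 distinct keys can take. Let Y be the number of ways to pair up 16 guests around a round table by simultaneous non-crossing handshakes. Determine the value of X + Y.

209442

Binary trees (left/right distinguished) on n nodes are counted by C_n; here n = 12. So X = C_12 = 208012.
Non-crossing handshake pairings of 2n people are counted by C_n; 16 people gives n = 8. So Y = C_8 = 1430.
X + Y = 208012 + 1430 = 209442.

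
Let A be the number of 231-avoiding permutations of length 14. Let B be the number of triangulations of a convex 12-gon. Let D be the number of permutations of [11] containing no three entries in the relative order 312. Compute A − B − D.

For any fixed pattern of length 3, the pattern-avoiding permutations of [14] number C_14. So A = C_14 = 2674440.
A convex 12-gon is triangulated into 10 triangles, and the number of such triangulations is the Catalan number C_{12−2} = C_10. So B = C_10 = 16796.
For any fixed pattern of length 3, the pattern-avoiding permutations of [11] number C_11. So D = C_11 = 58786.
A − B − D = 2674440 − 16796 − 58786 = 2598858.

2598858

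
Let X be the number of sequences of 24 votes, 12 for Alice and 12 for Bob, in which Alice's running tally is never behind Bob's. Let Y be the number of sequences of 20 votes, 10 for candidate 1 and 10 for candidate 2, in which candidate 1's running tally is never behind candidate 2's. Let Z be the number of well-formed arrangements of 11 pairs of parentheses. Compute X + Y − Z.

166022

Reading a vote for the leader as '(' and for the other as ')' turns such a sequence into a balanced string of 12 pairs, so the count is C_12. So X = C_12 = 208012.
Reading a vote for the leader as '(' and for the other as ')' turns such a sequence into a balanced string of 10 pairs, so the count is C_10. So Y = C_10 = 16796.
Balanced strings of n pairs of brackets are counted by C_n; here n = 11. So Z = C_11 = 58786.
X + Y − Z = 208012 + 16796 − 58786 = 166022.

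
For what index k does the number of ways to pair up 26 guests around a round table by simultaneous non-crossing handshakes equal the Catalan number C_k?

13

Non-crossing handshake pairings of 2n people are counted by C_n; 26 people gives n = 13.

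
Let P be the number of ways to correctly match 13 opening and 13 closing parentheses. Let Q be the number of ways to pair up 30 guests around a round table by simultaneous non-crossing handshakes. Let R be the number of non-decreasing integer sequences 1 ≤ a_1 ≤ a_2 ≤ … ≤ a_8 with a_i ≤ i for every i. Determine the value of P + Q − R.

A balanced arrangement of 13 bracket pairs is a Dyck word of semilength 13, so the count is C_13. So P = C_13 = 742900.
Non-crossing handshake pairings of 2n people are counted by C_n; 30 people gives n = 15. So Q = C_15 = 9694845.
Weakly increasing sequences with a_i ≤ i biject with Dyck paths of semilength 8, so there are C_8. So R = C_8 = 1430.
P + Q − R = 742900 + 9694845 − 1430 = 10436315.

10436315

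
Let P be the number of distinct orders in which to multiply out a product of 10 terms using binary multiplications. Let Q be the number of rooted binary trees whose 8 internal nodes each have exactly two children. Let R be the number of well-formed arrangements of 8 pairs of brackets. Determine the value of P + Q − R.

4862

Parenthesizations of m factors correspond to full binary trees with m leaves, counted by C_{m−1}; m = 10 gives C_9. So P = C_9 = 4862.
Full binary trees with n internal nodes are counted by C_n; here n = 8. So Q = C_8 = 1430.
Balanced strings of n pairs of brackets are counted by C_n; here n = 8. So R = C_8 = 1430.
P + Q − R = 4862 + 1430 − 1430 = 4862.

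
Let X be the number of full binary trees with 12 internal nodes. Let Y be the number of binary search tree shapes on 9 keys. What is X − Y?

Full binary trees with n internal nodes are counted by C_n; here n = 12. So X = C_12 = 208012.
Binary trees (left/right distinguished) on n nodes are counted by C_n; here n = 9. So Y = C_9 = 4862.
X − Y = 208012 − 4862 = 203150.

203150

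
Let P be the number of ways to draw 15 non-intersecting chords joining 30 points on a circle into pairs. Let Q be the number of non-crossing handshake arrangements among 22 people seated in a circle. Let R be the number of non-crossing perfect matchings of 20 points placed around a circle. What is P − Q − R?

Non-crossing perfect matchings of 2n points on a circle are counted by C_n; with 30 points, n = 15. So P = C_15 = 9694845.
Non-crossing handshake pairings of 2n people are counted by C_n; 22 people gives n = 11. So Q = C_11 = 58786.
Non-crossing perfect matchings of 2n points on a circle are counted by C_n; with 20 points, n = 10. So R = C_10 = 16796.
P − Q − R = 9694845 − 58786 − 16796 = 9619263.

9619263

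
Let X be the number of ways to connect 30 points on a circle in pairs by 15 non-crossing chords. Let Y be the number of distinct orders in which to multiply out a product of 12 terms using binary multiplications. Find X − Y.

9636059

Pairing 30 circle points by 15 non-crossing chords gives C_15 matchings. So X = C_15 = 9694845.
Parenthesizations of m factors correspond to full binary trees with m leaves, counted by C_{m−1}; m = 12 gives C_11. So Y = C_11 = 58786.
X − Y = 9694845 − 58786 = 9636059.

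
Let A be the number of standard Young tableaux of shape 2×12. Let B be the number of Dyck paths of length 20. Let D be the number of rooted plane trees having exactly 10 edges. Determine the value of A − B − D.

174420

By the hook-length formula (or a Dyck-path bijection), SYT of shape 2×12 number C_12. So A = C_12 = 208012.
Paths of 10 up- and 10 down-steps that never dip below the axis are Dyck paths; their count is C_10. So B = C_10 = 16796.
Rooted ordered trees with n edges are counted by C_n; here n = 10. So D = C_10 = 16796.
A − B − D = 208012 − 16796 − 16796 = 174420.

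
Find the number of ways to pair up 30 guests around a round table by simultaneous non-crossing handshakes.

With 30 = 2·15 people, non-crossing handshake pairings are non-crossing perfect matchings on a circle, counted by C_15.
C_15 = 9694845.

9694845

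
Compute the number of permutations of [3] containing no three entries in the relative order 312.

5

For any fixed pattern of length 3, the pattern-avoiding permutations of [3] number C_3.
C_3 = 5.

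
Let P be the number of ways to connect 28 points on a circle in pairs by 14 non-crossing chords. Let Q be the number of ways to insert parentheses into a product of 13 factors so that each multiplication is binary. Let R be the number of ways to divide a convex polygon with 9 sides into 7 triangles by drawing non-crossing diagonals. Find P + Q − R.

2882023

Non-crossing perfect matchings of 2n points on a circle are counted by C_n; with 28 points, n = 14. So P = C_14 = 2674440.
Bracketing 13 factors into binary products is counted by C_{13−1} = C_12. So Q = C_12 = 208012.
A convex 9-gon is triangulated into 7 triangles, and the number of such triangulations is the Catalan number C_{9−2} = C_7. So R = C_7 = 429.
P + Q − R = 2674440 + 208012 − 429 = 2882023.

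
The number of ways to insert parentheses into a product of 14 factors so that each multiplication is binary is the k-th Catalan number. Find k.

Bracketing 14 factors into binary products is counted by C_{14−1} = C_13.

13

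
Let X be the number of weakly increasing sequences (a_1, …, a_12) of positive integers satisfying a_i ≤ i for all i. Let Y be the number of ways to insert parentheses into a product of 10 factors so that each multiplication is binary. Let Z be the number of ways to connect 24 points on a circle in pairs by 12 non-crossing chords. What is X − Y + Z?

411162

Weakly increasing sequences with a_i ≤ i biject with Dyck paths of semilength 12, so there are C_12. So X = C_12 = 208012.
Parenthesizations of m factors correspond to full binary trees with m leaves, counted by C_{m−1}; m = 10 gives C_9. So Y = C_9 = 4862.
Pairing 24 circle points by 12 non-crossing chords gives C_12 matchings. So Z = C_12 = 208012.
X − Y + Z = 208012 − 4862 + 208012 = 411162.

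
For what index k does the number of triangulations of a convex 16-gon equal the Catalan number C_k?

14

Triangulations of a convex m-gon are counted by C_{m−2}; with m = 16 this is C_14.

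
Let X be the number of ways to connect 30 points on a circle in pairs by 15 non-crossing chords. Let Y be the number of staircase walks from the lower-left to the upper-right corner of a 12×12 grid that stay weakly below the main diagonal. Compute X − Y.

9486833

Non-crossing perfect matchings of 2n points on a circle are counted by C_n; with 30 points, n = 15. So X = C_15 = 9694845.
Sub-diagonal monotone paths from (0,0) to (12,12) biject with Dyck paths of semilength 12, giving C_12. So Y = C_12 = 208012.
X − Y = 9694845 − 208012 = 9486833.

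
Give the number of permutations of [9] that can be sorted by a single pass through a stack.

4862

By Knuth's characterisation, the stack-sortable permutations of length 9 are the 231-avoiders, numbering C_9.
C_9 = C(18,9)/10 = 48620/10 = 4862.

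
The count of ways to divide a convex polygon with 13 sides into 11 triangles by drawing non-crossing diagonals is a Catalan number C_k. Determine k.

A convex 13-gon is triangulated into 11 triangles, and the number of such triangulations is the Catalan number C_{13−2} = C_11.

11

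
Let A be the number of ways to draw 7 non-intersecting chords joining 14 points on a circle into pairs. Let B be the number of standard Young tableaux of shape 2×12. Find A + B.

Non-crossing perfect matchings of 2n points on a circle are counted by C_n; with 14 points, n = 7. So A = C_7 = 429.
By the hook-length formula (or a Dyck-path bijection), SYT of shape 2×12 number C_12. So B = C_12 = 208012.
A + B = 429 + 208012 = 208441.

208441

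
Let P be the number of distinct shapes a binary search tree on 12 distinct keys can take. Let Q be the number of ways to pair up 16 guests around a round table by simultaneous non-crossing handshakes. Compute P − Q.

There are C_n binary search tree shapes on n keys; with n = 12 that is C_12. So P = C_12 = 208012.
With 16 = 2·8 people, non-crossing handshake pairings are non-crossing perfect matchings on a circle, counted by C_8. So Q = C_8 = 1430.
P − Q = 208012 − 1430 = 206582.

206582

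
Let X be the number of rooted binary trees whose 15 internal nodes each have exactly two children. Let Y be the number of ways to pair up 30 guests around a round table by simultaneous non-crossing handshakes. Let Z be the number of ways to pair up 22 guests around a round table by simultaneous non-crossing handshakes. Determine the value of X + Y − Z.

Full binary trees with n internal nodes are counted by C_n; here n = 15. So X = C_15 = 9694845.
With 30 = 2·15 people, non-crossing handshake pairings are non-crossing perfect matchings on a circle, counted by C_15. So Y = C_15 = 9694845.
With 22 = 2·11 people, non-crossing handshake pairings are non-crossing perfect matchings on a circle, counted by C_11. So Z = C_11 = 58786.
X + Y − Z = 9694845 + 9694845 − 58786 = 19330904.

19330904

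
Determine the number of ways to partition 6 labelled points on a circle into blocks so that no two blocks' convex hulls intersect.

Non-crossing partitions of an n-element set are counted by C_n; here n = 6.
C_6 = C_5 · 2(2·5+1)/(5+2) = 42 · 22/7 = 132.

132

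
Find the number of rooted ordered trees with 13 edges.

A rooted plane tree with 13 edges has 14 nodes, and the count is C_13.
C_13 = C(26,13)/14 = 10400600/14 = 742900.

742900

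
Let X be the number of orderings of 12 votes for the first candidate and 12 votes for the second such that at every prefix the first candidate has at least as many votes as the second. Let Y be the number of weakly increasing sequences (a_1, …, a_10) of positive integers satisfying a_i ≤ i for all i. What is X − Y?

Ballot sequences with n votes each where one side never trails are Dyck words, counted by C_n; here n = 12. So X = C_12 = 208012.
Weakly increasing sequences with a_i ≤ i biject with Dyck paths of semilength 10, so there are C_10. So Y = C_10 = 16796.
X − Y = 208012 − 16796 = 191216.

191216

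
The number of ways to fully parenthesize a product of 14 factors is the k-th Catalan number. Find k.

13

Bracketing 14 factors into binary products is counted by C_{14−1} = C_13.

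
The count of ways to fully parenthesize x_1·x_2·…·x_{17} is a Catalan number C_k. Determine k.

Parenthesizations of m factors correspond to full binary trees with m leaves, counted by C_{m−1}; m = 17 gives C_16.

16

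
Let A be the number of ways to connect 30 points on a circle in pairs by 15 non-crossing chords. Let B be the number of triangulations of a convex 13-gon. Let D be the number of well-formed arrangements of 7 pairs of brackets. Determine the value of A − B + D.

9636488

Pairing 30 circle points by 15 non-crossing chords gives C_15 matchings. So A = C_15 = 9694845.
Triangulations of a convex m-gon are counted by C_{m−2}; with m = 13 this is C_11. So B = C_11 = 58786.
With 7 pairs the number of balanced bracket strings is the Catalan number C_7. So D = C_7 = 429.
A − B + D = 9694845 − 58786 + 429 = 9636488.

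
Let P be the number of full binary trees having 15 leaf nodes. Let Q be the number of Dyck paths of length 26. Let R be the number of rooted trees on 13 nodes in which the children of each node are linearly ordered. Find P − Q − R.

1723528

Full binary trees with 15 leaves have 15−1 = 14 internal nodes, so there are C_14 of them. So P = C_14 = 2674440.
Dyck paths of semilength n (length 2n) are counted by C_n; here n = 13. So Q = C_13 = 742900.
A rooted plane tree on 13 nodes has 12 edges, and such trees are counted by C_12. So R = C_12 = 208012.
P − Q − R = 2674440 − 742900 − 208012 = 1723528.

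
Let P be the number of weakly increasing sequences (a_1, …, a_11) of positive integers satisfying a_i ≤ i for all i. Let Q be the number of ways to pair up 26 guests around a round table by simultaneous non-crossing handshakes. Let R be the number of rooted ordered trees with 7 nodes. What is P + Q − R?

801554

Weakly increasing sequences with a_i ≤ i biject with Dyck paths of semilength 11, so there are C_11. So P = C_11 = 58786.
With 26 = 2·13 people, non-crossing handshake pairings are non-crossing perfect matchings on a circle, counted by C_13. So Q = C_13 = 742900.
A rooted plane tree on 7 nodes has 6 edges, and such trees are counted by C_6. So R = C_6 = 132.
P + Q − R = 58786 + 742900 − 132 = 801554.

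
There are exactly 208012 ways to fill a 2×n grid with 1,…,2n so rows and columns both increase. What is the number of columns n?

12

Standard Young tableaux of shape 2×n are counted by C_n; 208012 = C_12.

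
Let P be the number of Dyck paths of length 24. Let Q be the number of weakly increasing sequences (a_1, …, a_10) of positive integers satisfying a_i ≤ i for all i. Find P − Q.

Dyck paths of semilength n (length 2n) are counted by C_n; here n = 12. So P = C_12 = 208012.
Such sub-staircase sequences of length n are counted by C_n; here n = 10. So Q = C_10 = 16796.
P − Q = 208012 − 16796 = 191216.

191216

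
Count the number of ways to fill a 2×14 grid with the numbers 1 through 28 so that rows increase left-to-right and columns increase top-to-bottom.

By the hook-length formula (or a Dyck-path bijection), SYT of shape 2×14 number C_14.
C_14 = C(28,14)/15 = 40116600/15 = 2674440.

2674440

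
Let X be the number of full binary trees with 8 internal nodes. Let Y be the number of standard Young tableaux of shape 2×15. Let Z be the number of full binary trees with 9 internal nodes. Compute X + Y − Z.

9691413

Full binary trees with n internal nodes are counted by C_n; here n = 8. So X = C_8 = 1430.
By the hook-length formula (or a Dyck-path bijection), SYT of shape 2×15 number C_15. So Y = C_15 = 9694845.
The number of full binary trees on 9 internal nodes is the Catalan number C_9. So Z = C_9 = 4862.
X + Y − Z = 1430 + 9694845 − 4862 = 9691413.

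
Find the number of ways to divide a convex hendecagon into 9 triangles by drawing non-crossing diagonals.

A convex 11-gon is triangulated into 9 triangles, and the number of such triangulations is the Catalan number C_{11−2} = C_9.
C_9 = 4862.

4862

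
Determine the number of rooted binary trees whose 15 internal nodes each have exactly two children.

9694845

The number of full binary trees on 15 internal nodes is the Catalan number C_15.
C_15 = C(30,15)/16 = 155117520/16 = 9694845.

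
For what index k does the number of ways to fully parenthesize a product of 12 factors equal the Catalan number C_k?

11

Bracketing 12 factors into binary products is counted by C_{12−1} = C_11.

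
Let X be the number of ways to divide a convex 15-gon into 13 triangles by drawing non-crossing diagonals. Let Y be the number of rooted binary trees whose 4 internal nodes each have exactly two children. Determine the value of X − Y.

742886

Triangulations of a convex m-gon are counted by C_{m−2}; with m = 15 this is C_13. So X = C_13 = 742900.
The number of full binary trees on 4 internal nodes is the Catalan number C_4. So Y = C_4 = 14.
X − Y = 742900 − 14 = 742886.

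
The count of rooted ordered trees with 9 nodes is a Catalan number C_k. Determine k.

Rooted ordered (plane) trees on m nodes have m−1 edges and are counted by C_{m−1}; m = 9 gives C_8.

8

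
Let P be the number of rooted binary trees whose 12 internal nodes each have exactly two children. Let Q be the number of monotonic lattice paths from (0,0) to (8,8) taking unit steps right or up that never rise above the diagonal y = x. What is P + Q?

The number of full binary trees on 12 internal nodes is the Catalan number C_12. So P = C_12 = 208012.
Monotone paths in an n×n grid that stay weakly below the diagonal are counted by C_n; here n = 8. So Q = C_8 = 1430.
P + Q = 208012 + 1430 = 209442.

209442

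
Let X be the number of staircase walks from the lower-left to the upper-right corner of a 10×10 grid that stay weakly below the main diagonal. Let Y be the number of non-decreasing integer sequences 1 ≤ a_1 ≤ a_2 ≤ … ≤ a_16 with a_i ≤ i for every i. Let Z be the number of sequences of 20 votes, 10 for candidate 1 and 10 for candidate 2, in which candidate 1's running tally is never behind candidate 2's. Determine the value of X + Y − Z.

35357670

Monotone paths in an n×n grid that stay weakly below the diagonal are counted by C_n; here n = 10. So X = C_10 = 16796.
Such sub-staircase sequences of length n are counted by C_n; here n = 16. So Y = C_16 = 35357670.
Reading a vote for the leader as '(' and for the other as ')' turns such a sequence into a balanced string of 10 pairs, so the count is C_10. So Z = C_10 = 16796.
X + Y − Z = 16796 + 35357670 − 16796 = 35357670.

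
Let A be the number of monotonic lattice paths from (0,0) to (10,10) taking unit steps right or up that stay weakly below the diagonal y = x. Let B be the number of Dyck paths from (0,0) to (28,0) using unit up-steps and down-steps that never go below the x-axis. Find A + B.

Monotone paths in an n×n grid that stay weakly below the diagonal are counted by C_n; here n = 10. So A = C_10 = 16796.
A Dyck path with 14 up-steps and 14 down-steps has semilength 14, so there are C_14 of them. So B = C_14 = 2674440.
A + B = 16796 + 2674440 = 2691236.

2691236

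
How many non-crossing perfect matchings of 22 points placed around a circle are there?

58786

Pairing 22 circle points by 11 non-crossing chords gives C_11 matchings.
C_11 = C(22,11)/12 = 705432/12 = 58786.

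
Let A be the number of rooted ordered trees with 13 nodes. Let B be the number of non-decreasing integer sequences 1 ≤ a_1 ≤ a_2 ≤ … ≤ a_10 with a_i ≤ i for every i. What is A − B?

191216

Rooted ordered (plane) trees on m nodes have m−1 edges and are counted by C_{m−1}; m = 13 gives C_12. So A = C_12 = 208012.
Weakly increasing sequences with a_i ≤ i biject with Dyck paths of semilength 10, so there are C_10. So B = C_10 = 16796.
A − B = 208012 − 16796 = 191216.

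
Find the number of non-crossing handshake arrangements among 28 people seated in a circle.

2674440

Non-crossing handshake pairings of 2n people are counted by C_n; 28 people gives n = 14.
C_14 = 2674440.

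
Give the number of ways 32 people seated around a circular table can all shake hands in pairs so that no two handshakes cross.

Non-crossing handshake pairings of 2n people are counted by C_n; 32 people gives n = 16.
C_16 = C(32,16)/17 = 601080390/17 = 35357670.

35357670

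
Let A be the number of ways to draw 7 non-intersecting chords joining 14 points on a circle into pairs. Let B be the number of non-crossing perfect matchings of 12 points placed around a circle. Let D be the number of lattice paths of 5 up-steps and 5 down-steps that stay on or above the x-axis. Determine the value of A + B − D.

Non-crossing perfect matchings of 2n points on a circle are counted by C_n; with 14 points, n = 7. So A = C_7 = 429.
Pairing 12 circle points by 6 non-crossing chords gives C_6 matchings. So B = C_6 = 132.
A Dyck path with 5 up-steps and 5 down-steps has semilength 5, so there are C_5 of them. So D = C_5 = 42.
A + B − D = 429 + 132 − 42 = 519.

519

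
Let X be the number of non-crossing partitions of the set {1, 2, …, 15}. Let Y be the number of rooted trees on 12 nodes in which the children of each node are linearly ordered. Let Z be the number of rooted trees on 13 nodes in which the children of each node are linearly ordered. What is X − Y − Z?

9428047

The non-crossing partitions of [15] form a lattice of size C_15. So X = C_15 = 9694845.
A rooted plane tree on 12 nodes has 11 edges, and such trees are counted by C_11. So Y = C_11 = 58786.
A rooted plane tree on 13 nodes has 12 edges, and such trees are counted by C_12. So Z = C_12 = 208012.
X − Y − Z = 9694845 − 58786 − 208012 = 9428047.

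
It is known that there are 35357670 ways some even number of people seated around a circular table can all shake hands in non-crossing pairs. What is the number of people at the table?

Non-crossing handshake pairings of 2n people are counted by C_n. Since C_16 = 35357670, the index is 16.
So n = 16, and there are 2n = 32 people.

32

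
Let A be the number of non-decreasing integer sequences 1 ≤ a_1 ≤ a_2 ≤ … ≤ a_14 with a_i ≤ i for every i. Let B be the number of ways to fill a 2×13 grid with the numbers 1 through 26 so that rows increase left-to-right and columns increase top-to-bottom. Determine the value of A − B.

1931540

Such sub-staircase sequences of length n are counted by C_n; here n = 14. So A = C_14 = 2674440.
By the hook-length formula (or a Dyck-path bijection), SYT of shape 2×13 number C_13. So B = C_13 = 742900.
A − B = 2674440 − 742900 = 1931540.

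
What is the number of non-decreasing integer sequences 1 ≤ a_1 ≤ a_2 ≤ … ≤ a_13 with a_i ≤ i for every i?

Weakly increasing sequences with a_i ≤ i biject with Dyck paths of semilength 13, so there are C_13.
C_13 = C_12 · 2(2·12+1)/(12+2) = 208012 · 50/14 = 742900.

742900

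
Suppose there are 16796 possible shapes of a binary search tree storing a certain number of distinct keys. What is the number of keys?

Binary search tree shapes on n keys are counted by C_n. The Catalan number equal to 16796 is C_10.

10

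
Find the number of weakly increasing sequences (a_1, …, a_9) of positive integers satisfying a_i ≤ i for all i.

4862

Such sub-staircase sequences of length n are counted by C_n; here n = 9.
C_9 = C(18,9)/10 = 48620/10 = 4862.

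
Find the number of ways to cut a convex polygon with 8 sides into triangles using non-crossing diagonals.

132

Triangulations of a convex m-gon are counted by C_{m−2}; with m = 8 this is C_6.
C_6 = C(12,6)/7 = 924/7 = 132.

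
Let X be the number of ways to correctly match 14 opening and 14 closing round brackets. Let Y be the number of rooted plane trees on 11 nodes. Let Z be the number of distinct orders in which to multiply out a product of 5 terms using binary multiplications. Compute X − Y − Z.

A balanced arrangement of 14 bracket pairs is a Dyck word of semilength 14, so the count is C_14. So X = C_14 = 2674440.
A rooted plane tree on 11 nodes has 10 edges, and such trees are counted by C_10. So Y = C_10 = 16796.
Ways to associate a product of 5 factors correspond to binary trees on 5 leaves, so the count is C_4. So Z = C_4 = 14.
X − Y − Z = 2674440 − 16796 − 14 = 2657630.

2657630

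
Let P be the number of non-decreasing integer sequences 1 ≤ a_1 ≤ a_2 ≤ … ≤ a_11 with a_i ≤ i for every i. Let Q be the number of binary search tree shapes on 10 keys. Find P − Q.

Such sub-staircase sequences of length n are counted by C_n; here n = 11. So P = C_11 = 58786.
Rooted binary trees with 10 nodes (each child slot possibly empty) number C_10. So Q = C_10 = 16796.
P − Q = 58786 − 16796 = 41990.

41990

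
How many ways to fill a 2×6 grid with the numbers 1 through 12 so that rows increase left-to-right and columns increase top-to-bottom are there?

By the hook-length formula (or a Dyck-path bijection), SYT of shape 2×6 number C_6.
C_6 = C(12,6)/7 = 924/7 = 132.

132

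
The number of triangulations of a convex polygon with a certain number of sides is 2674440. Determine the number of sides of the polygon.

16

Triangulations of a convex m-gon are counted by C_{m−2}. The Catalan number equal to 2674440 is C_14.
So m − 2 = 14, giving m = 16 sides.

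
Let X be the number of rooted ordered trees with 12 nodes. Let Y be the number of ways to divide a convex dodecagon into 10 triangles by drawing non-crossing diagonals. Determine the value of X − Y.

Rooted ordered (plane) trees on m nodes have m−1 edges and are counted by C_{m−1}; m = 12 gives C_11. So X = C_11 = 58786.
Triangulations of a convex m-gon are counted by C_{m−2}; with m = 12 this is C_10. So Y = C_10 = 16796.
X − Y = 58786 − 16796 = 41990.

41990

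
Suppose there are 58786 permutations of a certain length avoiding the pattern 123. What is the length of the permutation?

11

Permutations of [n] avoiding a fixed length-3 pattern are counted by C_n; 58786 = C_11.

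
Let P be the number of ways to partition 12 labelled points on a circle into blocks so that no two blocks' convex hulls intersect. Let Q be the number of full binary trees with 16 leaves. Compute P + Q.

The non-crossing partitions of [12] form a lattice of size C_12. So P = C_12 = 208012.
Full binary trees with 16 leaves have 16−1 = 15 internal nodes, so there are C_15 of them. So Q = C_15 = 9694845.
P + Q = 208012 + 9694845 = 9902857.

9902857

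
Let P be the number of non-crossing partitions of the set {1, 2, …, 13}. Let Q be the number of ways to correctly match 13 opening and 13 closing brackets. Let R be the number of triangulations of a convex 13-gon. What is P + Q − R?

Non-crossing partitions of an n-element set are counted by C_n; here n = 13. So P = C_13 = 742900.
A balanced arrangement of 13 bracket pairs is a Dyck word of semilength 13, so the count is C_13. So Q = C_13 = 742900.
The number of triangulations of a 13-gon is the Catalan number C_11 (index = sides − 2). So R = C_11 = 58786.
P + Q − R = 742900 + 742900 − 58786 = 1427014.

1427014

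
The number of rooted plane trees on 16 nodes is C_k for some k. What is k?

A rooted plane tree on 16 nodes has 15 edges, and such trees are counted by C_15.

15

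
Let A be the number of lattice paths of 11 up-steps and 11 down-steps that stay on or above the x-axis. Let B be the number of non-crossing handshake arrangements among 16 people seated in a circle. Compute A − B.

57356

Paths of 11 up- and 11 down-steps that never dip below the axis are Dyck paths; their count is C_11. So A = C_11 = 58786.
Non-crossing handshake pairings of 2n people are counted by C_n; 16 people gives n = 8. So B = C_8 = 1430.
A − B = 58786 − 1430 = 57356.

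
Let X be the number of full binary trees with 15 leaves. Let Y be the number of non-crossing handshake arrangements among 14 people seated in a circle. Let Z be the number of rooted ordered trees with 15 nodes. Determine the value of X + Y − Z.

A full binary tree with L leaves has L−1 internal nodes and is counted by C_{L−1}; L = 15 gives C_14. So X = C_14 = 2674440.
Non-crossing handshake pairings of 2n people are counted by C_n; 14 people gives n = 7. So Y = C_7 = 429.
A rooted plane tree on 15 nodes has 14 edges, and such trees are counted by C_14. So Z = C_14 = 2674440.
X + Y − Z = 2674440 + 429 − 2674440 = 429.

429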